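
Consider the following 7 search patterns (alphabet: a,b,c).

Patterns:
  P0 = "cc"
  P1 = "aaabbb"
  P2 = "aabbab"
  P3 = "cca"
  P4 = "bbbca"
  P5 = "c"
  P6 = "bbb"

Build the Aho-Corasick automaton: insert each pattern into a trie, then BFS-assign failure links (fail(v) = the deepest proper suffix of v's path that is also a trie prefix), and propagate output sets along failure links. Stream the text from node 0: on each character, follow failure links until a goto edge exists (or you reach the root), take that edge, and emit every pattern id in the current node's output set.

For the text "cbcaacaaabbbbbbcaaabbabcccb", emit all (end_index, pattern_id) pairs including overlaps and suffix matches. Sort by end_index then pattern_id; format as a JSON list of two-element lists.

Construct AC machine:
Trie nodes:
  n0 'ε': a→3 b→14 c→1
  n1 'c': c→2  ←P5
  n2 'cc': a→13  ←P0
  n3 'a': a→4
  n4 'aa': a→5 b→9
  n5 'aaa': b→6
  n6 'aaab': b→7
  n7 'aaabb': b→8
  n8 'aaabbb': ·  ←P1
  n9 'aab': b→10
  n10 'aabb': a→11
  n11 'aabba': b→12
  n12 'aabbab': ·  ←P2
  n13 'cca': ·  ←P3
  n14 'b': b→15
  n15 'bb': b→16
  n16 'bbb': c→17  ←P6
  n17 'bbbc': a→18
  n18 'bbbca': ·  ←P4

Failure links (BFS by depth):
  fail(1) 'c': from fail(0)=0 chase 'c': 0 ⇒ 0;  out={5}∪out(0)={5}
  fail(3) 'a': from fail(0)=0 chase 'a': 0 ⇒ 0;  out=∅∪out(0)=∅
  fail(14) 'b': from fail(0)=0 chase 'b': 0 ⇒ 0;  out=∅∪out(0)=∅
  fail(2) 'cc': from fail(1)=0 chase 'c': 0 ⇒ 1;  out={0}∪out(1)={0,5}
  fail(4) 'aa': from fail(3)=0 chase 'a': 0 ⇒ 3;  out=∅∪out(3)=∅
  fail(15) 'bb': from fail(14)=0 chase 'b': 0 ⇒ 14;  out=∅∪out(14)=∅
  fail(5) 'aaa': from fail(4)=3 chase 'a': 3 ⇒ 4;  out=∅∪out(4)=∅
  fail(9) 'aab': from fail(4)=3 chase 'b': 3→0 ⇒ 14;  out=∅∪out(14)=∅
  fail(13) 'cca': from fail(2)=1 chase 'a': 1→0 ⇒ 3;  out={3}∪out(3)={3}
  fail(16) 'bbb': from fail(15)=14 chase 'b': 14 ⇒ 15;  out={6}∪out(15)={6}
  fail(6) 'aaab': from fail(5)=4 chase 'b': 4 ⇒ 9;  out=∅∪out(9)=∅
  fail(10) 'aabb': from fail(9)=14 chase 'b': 14 ⇒ 15;  out=∅∪out(15)=∅
  fail(17) 'bbbc': from fail(16)=15 chase 'c': 15→14→0 ⇒ 1;  out=∅∪out(1)={5}
  fail(7) 'aaabb': from fail(6)=9 chase 'b': 9 ⇒ 10;  out=∅∪out(10)=∅
  fail(11) 'aabba': from fail(10)=15 chase 'a': 15→14→0 ⇒ 3;  out=∅∪out(3)=∅
  fail(18) 'bbbca': from fail(17)=1 chase 'a': 1→0 ⇒ 3;  out={4}∪out(3)={4}
  fail(8) 'aaabbb': from fail(7)=10 chase 'b': 10→15 ⇒ 16;  out={1}∪out(16)={1,6}
  fail(12) 'aabbab': from fail(11)=3 chase 'b': 3→0 ⇒ 14;  out={2}∪out(14)={2}

Scan:
i=0 'c': node 0→1  emit P5@[0:0]
i=1 'b': node 1→14 (fail-walked)
i=2 'c': node 14→1 (fail-walked)  emit P5@[2:2]
i=3 'a': node 1→3 (fail-walked)
i=4 'a': node 3→4
i=5 'c': node 4→1 (fail-walked)  emit P5@[5:5]
i=6 'a': node 1→3 (fail-walked)
i=7 'a': node 3→4
i=8 'a': node 4→5
i=9 'b': node 5→6
i=10 'b': node 6→7
i=11 'b': node 7→8  emit P1@[6:11],P6@[9:11]
i=12 'b': node 8→16 (fail-walked)  emit P6@[10:12]
i=13 'b': node 16→16 (fail-walked)  emit P6@[11:13]
i=14 'b': node 16→16 (fail-walked)  emit P6@[12:14]
i=15 'c': node 16→17  emit P5@[15:15]
i=16 'a': node 17→18  emit P4@[12:16]
i=17 'a': node 18→4 (fail-walked)
i=18 'a': node 4→5
i=19 'b': node 5→6
i=20 'b': node 6→7
i=21 'a': node 7→11 (fail-walked)
i=22 'b': node 11→12  emit P2@[17:22]
i=23 'c': node 12→1 (fail-walked)  emit P5@[23:23]
i=24 'c': node 1→2  emit P0@[23:24],P5@[24:24]
i=25 'c': node 2→2 (fail-walked)  emit P0@[24:25],P5@[25:25]
i=26 'b': node 2→14 (fail-walked)

Result: [[0,5],[2,5],[5,5],[11,1],[11,6],[12,6],[13,6],[14,6],[15,5],[16,4],[22,2],[23,5],[24,0],[24,5],[25,0],[25,5]]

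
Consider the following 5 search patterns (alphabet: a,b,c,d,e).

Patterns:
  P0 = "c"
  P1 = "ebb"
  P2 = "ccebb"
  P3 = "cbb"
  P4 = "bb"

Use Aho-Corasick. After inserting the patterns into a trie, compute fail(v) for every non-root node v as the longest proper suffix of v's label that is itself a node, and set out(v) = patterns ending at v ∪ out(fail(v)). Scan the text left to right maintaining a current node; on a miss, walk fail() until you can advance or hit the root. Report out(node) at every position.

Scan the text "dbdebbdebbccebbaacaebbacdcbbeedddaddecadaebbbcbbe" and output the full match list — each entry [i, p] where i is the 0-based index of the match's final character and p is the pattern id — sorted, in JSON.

Construct AC machine:
Trie (insert patterns):
  0='ε' goto b→11 c→1 e→2
  1='c' goto b→9 c→5  [P0 ends]
  2='e' goto b→3
  3='eb' goto b→4
  4='ebb' goto ·  [P1 ends]
  5='cc' goto e→6
  6='cce' goto b→7
  7='cceb' goto b→8
  8='ccebb' goto ·  [P2 ends]
  9='cb' goto b→10
  10='cbb' goto ·  [P3 ends]
  11='b' goto b→12
  12='bb' goto ·  [P4 ends]

Failure links (BFS by depth):
  fail(1) 'c': from fail(0)=0 chase 'c': 0 ⇒ 0;  out={0}∪out(0)={0}
  fail(2) 'e': from fail(0)=0 chase 'e': 0 ⇒ 0;  out=∅∪out(0)=∅
  fail(11) 'b': from fail(0)=0 chase 'b': 0 ⇒ 0;  out=∅∪out(0)=∅
  fail(3) 'eb': from fail(2)=0 chase 'b': 0 ⇒ 11;  out=∅∪out(11)=∅
  fail(5) 'cc': from fail(1)=0 chase 'c': 0 ⇒ 1;  out=∅∪out(1)={0}
  fail(9) 'cb': from fail(1)=0 chase 'b': 0 ⇒ 11;  out=∅∪out(11)=∅
  fail(12) 'bb': from fail(11)=0 chase 'b': 0 ⇒ 11;  out={4}∪out(11)={4}
  fail(4) 'ebb': from fail(3)=11 chase 'b': 11 ⇒ 12;  out={1}∪out(12)={1,4}
  fail(6) 'cce': from fail(5)=1 chase 'e': 1→0 ⇒ 2;  out=∅∪out(2)=∅
  fail(10) 'cbb': from fail(9)=11 chase 'b': 11 ⇒ 12;  out={3}∪out(12)={3,4}
  fail(7) 'cceb': from fail(6)=2 chase 'b': 2 ⇒ 3;  out=∅∪out(3)=∅
  fail(8) 'ccebb': from fail(7)=3 chase 'b': 3 ⇒ 4;  out={2}∪out(4)={1,2,4}

Scan:
[0] read 'd'  n0⇒n0
[1] read 'b'  n0⇒n11
[2] read 'd'  n11⇒n0 ·f
[3] read 'e'  n0⇒n2
[4] read 'b'  n2⇒n3
[5] read 'b'  n3⇒n4  emit P1@[3:5],P4@[4:5]
[6] read 'd'  n4⇒n0 ·f
[7] read 'e'  n0⇒n2
[8] read 'b'  n2⇒n3
[9] read 'b'  n3⇒n4  emit P1@[7:9],P4@[8:9]
[10] read 'c'  n4⇒n1 ·f  emit P0@[10:10]
[11] read 'c'  n1⇒n5  emit P0@[11:11]
[12] read 'e'  n5⇒n6
[13] read 'b'  n6⇒n7
[14] read 'b'  n7⇒n8  emit P1@[12:14],P2@[10:14],P4@[13:14]
[15] read 'a'  n8⇒n0 ·f
[16] read 'a'  n0⇒n0
[17] read 'c'  n0⇒n1  emit P0@[17:17]
[18] read 'a'  n1⇒n0 ·f
[19] read 'e'  n0⇒n2
[20] read 'b'  n2⇒n3
[21] read 'b'  n3⇒n4  emit P1@[19:21],P4@[20:21]
[22] read 'a'  n4⇒n0 ·f
[23] read 'c'  n0⇒n1  emit P0@[23:23]
[24] read 'd'  n1⇒n0 ·f
[25] read 'c'  n0⇒n1  emit P0@[25:25]
[26] read 'b'  n1⇒n9
[27] read 'b'  n9⇒n10  emit P3@[25:27],P4@[26:27]
[28] read 'e'  n10⇒n2 ·f
[29] read 'e'  n2⇒n2 ·f
[30] read 'd'  n2⇒n0 ·f
[31] read 'd'  n0⇒n0
[32] read 'd'  n0⇒n0
[33] read 'a'  n0⇒n0
[34] read 'd'  n0⇒n0
[35] read 'd'  n0⇒n0
[36] read 'e'  n0⇒n2
[37] read 'c'  n2⇒n1 ·f  emit P0@[37:37]
[38] read 'a'  n1⇒n0 ·f
[39] read 'd'  n0⇒n0
[40] read 'a'  n0⇒n0
[41] read 'e'  n0⇒n2
[42] read 'b'  n2⇒n3
[43] read 'b'  n3⇒n4  emit P1@[41:43],P4@[42:43]
[44] read 'b'  n4⇒n12 ·f  emit P4@[43:44]
[45] read 'c'  n12⇒n1 ·f  emit P0@[45:45]
[46] read 'b'  n1⇒n9
[47] read 'b'  n9⇒n10  emit P3@[45:47],P4@[46:47]
[48] read 'e'  n10⇒n2 ·f

All matches (sorted): [[5,1],[5,4],[9,1],[9,4],[10,0],[11,0],[14,1],[14,2],[14,4],[17,0],[21,1],[21,4],[23,0],[25,0],[27,3],[27,4],[37,0],[43,1],[43,4],[44,4],[45,0],[47,3],[47,4]]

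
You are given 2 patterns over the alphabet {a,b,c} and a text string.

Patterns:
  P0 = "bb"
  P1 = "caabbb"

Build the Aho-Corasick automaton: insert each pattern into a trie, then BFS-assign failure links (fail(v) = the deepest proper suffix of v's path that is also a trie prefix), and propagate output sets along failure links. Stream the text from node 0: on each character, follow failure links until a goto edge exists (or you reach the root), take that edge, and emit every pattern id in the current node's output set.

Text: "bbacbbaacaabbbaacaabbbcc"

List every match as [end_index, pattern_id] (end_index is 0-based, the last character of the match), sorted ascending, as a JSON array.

Build automaton:
Trie nodes:
  n0 'ε': b→1 c→3
  n1 'b': b→2
  n2 'bb': ·  ←P0
  n3 'c': a→4
  n4 'ca': a→5
  n5 'caa': b→6
  n6 'caab': b→7
  n7 'caabb': b→8
  n8 'caabbb': ·  ←P1

BFS fail/out derivation:
  n1('b'): parent n0 fail=0; on 'b' 0 → fail=0;  out ∅∪∅=∅
  n3('c'): parent n0 fail=0; on 'c' 0 → fail=0;  out ∅∪∅=∅
  n2('bb'): parent n1 fail=0; on 'b' 0 → fail=1;  out {0}∪∅={0}
  n4('ca'): parent n3 fail=0; on 'a' 0 → fail=0;  out ∅∪∅=∅
  n5('caa'): parent n4 fail=0; on 'a' 0 → fail=0;  out ∅∪∅=∅
  n6('caab'): parent n5 fail=0; on 'b' 0 → fail=1;  out ∅∪∅=∅
  n7('caabb'): parent n6 fail=1; on 'b' 1 → fail=2;  out ∅∪{0}={0}
  n8('caabbb'): parent n7 fail=2; on 'b' 2→1 → fail=2;  out {1}∪{0}={0,1}

Run:
pos 0 'b': at 1
pos 1 'b': at 2  → match P0@[0:1]
pos 2 'a': at 0 ·f
pos 3 'c': at 3
pos 4 'b': at 1 ·f
pos 5 'b': at 2  → match P0@[4:5]
pos 6 'a': at 0 ·f
pos 7 'a': at 0
pos 8 'c': at 3
pos 9 'a': at 4
pos 10 'a': at 5
pos 11 'b': at 6
pos 12 'b': at 7  → match P0@[11:12]
pos 13 'b': at 8  → match P0@[12:13],P1@[8:13]
pos 14 'a': at 0 ·f
pos 15 'a': at 0
pos 16 'c': at 3
pos 17 'a': at 4
pos 18 'a': at 5
pos 19 'b': at 6
pos 20 'b': at 7  → match P0@[19:20]
pos 21 'b': at 8  → match P0@[20:21],P1@[16:21]
pos 22 'c': at 3 ·f
pos 23 'c': at 3 ·f

Matches: [[1,0],[5,0],[12,0],[13,0],[13,1],[20,0],[21,0],[21,1]]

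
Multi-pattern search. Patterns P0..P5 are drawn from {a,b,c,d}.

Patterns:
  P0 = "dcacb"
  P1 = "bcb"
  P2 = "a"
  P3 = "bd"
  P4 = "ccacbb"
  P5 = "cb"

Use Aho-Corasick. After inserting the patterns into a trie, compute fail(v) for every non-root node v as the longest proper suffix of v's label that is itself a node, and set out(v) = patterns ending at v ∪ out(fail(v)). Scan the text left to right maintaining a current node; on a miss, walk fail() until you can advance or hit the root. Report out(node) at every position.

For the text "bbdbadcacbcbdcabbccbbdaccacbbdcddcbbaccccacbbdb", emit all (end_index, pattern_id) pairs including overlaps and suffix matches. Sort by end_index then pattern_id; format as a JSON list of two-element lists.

Build:
Trie nodes:
  n0 'ε': a→9 b→6 c→11 d→1
  n1 'd': c→2
  n2 'dc': a→3
  n3 'dca': c→4
  n4 'dcac': b→5
  n5 'dcacb': ·  ←P0
  n6 'b': c→7 d→10
  n7 'bc': b→8
  n8 'bcb': ·  ←P1
  n9 'a': ·  ←P2
  n10 'bd': ·  ←P3
  n11 'c': b→17 c→12
  n12 'cc': a→13
  n13 'cca': c→14
  n14 'ccac': b→15
  n15 'ccacb': b→16
  n16 'ccacbb': ·  ←P4
  n17 'cb': ·  ←P5

Failure links (BFS by depth):
  n1('d'): parent n0 fail=0; on 'd' 0 → fail=0;  out ∅∪∅=∅
  n6('b'): parent n0 fail=0; on 'b' 0 → fail=0;  out ∅∪∅=∅
  n9('a'): parent n0 fail=0; on 'a' 0 → fail=0;  out {2}∪∅={2}
  n11('c'): parent n0 fail=0; on 'c' 0 → fail=0;  out ∅∪∅=∅
  n2('dc'): parent n1 fail=0; on 'c' 0 → fail=11;  out ∅∪∅=∅
  n7('bc'): parent n6 fail=0; on 'c' 0 → fail=11;  out ∅∪∅=∅
  n10('bd'): parent n6 fail=0; on 'd' 0 → fail=1;  out {3}∪∅={3}
  n12('cc'): parent n11 fail=0; on 'c' 0 → fail=11;  out ∅∪∅=∅
  n17('cb'): parent n11 fail=0; on 'b' 0 → fail=6;  out {5}∪∅={5}
  n3('dca'): parent n2 fail=11; on 'a' 11→0 → fail=9;  out ∅∪{2}={2}
  n8('bcb'): parent n7 fail=11; on 'b' 11 → fail=17;  out {1}∪{5}={1,5}
  n13('cca'): parent n12 fail=11; on 'a' 11→0 → fail=9;  out ∅∪{2}={2}
  n4('dcac'): parent n3 fail=9; on 'c' 9→0 → fail=11;  out ∅∪∅=∅
  n14('ccac'): parent n13 fail=9; on 'c' 9→0 → fail=11;  out ∅∪∅=∅
  n5('dcacb'): parent n4 fail=11; on 'b' 11 → fail=17;  out {0}∪{5}={0,5}
  n15('ccacb'): parent n14 fail=11; on 'b' 11 → fail=17;  out ∅∪{5}={5}
  n16('ccacbb'): parent n15 fail=17; on 'b' 17→6→0 → fail=6;  out {4}∪∅={4}

Text stream:
pos 0 'b': at 6
pos 1 'b': at 6 (fail-walked)
pos 2 'd': at 10  emit P3@[1:2]
pos 3 'b': at 6 (fail-walked)
pos 4 'a': at 9 (fail-walked)  emit P2@[4:4]
pos 5 'd': at 1 (fail-walked)
pos 6 'c': at 2
pos 7 'a': at 3  emit P2@[7:7]
pos 8 'c': at 4
pos 9 'b': at 5  emit P0@[5:9],P5@[8:9]
pos 10 'c': at 7 (fail-walked)
pos 11 'b': at 8  emit P1@[9:11],P5@[10:11]
pos 12 'd': at 10 (fail-walked)  emit P3@[11:12]
pos 13 'c': at 2 (fail-walked)
pos 14 'a': at 3  emit P2@[14:14]
pos 15 'b': at 6 (fail-walked)
pos 16 'b': at 6 (fail-walked)
pos 17 'c': at 7
pos 18 'c': at 12 (fail-walked)
pos 19 'b': at 17 (fail-walked)  emit P5@[18:19]
pos 20 'b': at 6 (fail-walked)
pos 21 'd': at 10  emit P3@[20:21]
pos 22 'a': at 9 (fail-walked)  emit P2@[22:22]
pos 23 'c': at 11 (fail-walked)
pos 24 'c': at 12
pos 25 'a': at 13  emit P2@[25:25]
pos 26 'c': at 14
pos 27 'b': at 15  emit P5@[26:27]
pos 28 'b': at 16  emit P4@[23:28]
pos 29 'd': at 10 (fail-walked)  emit P3@[28:29]
pos 30 'c': at 2 (fail-walked)
pos 31 'd': at 1 (fail-walked)
pos 32 'd': at 1 (fail-walked)
pos 33 'c': at 2
pos 34 'b': at 17 (fail-walked)  emit P5@[33:34]
pos 35 'b': at 6 (fail-walked)
pos 36 'a': at 9 (fail-walked)  emit P2@[36:36]
pos 37 'c': at 11 (fail-walked)
pos 38 'c': at 12
pos 39 'c': at 12 (fail-walked)
pos 40 'c': at 12 (fail-walked)
pos 41 'a': at 13  emit P2@[41:41]
pos 42 'c': at 14
pos 43 'b': at 15  emit P5@[42:43]
pos 44 'b': at 16  emit P4@[39:44]
pos 45 'd': at 10 (fail-walked)  emit P3@[44:45]
pos 46 'b': at 6 (fail-walked)

Matches: [[2,3],[4,2],[7,2],[9,0],[9,5],[11,1],[11,5],[12,3],[14,2],[19,5],[21,3],[22,2],[25,2],[27,5],[28,4],[29,3],[34,5],[36,2],[41,2],[43,5],[44,4],[45,3]]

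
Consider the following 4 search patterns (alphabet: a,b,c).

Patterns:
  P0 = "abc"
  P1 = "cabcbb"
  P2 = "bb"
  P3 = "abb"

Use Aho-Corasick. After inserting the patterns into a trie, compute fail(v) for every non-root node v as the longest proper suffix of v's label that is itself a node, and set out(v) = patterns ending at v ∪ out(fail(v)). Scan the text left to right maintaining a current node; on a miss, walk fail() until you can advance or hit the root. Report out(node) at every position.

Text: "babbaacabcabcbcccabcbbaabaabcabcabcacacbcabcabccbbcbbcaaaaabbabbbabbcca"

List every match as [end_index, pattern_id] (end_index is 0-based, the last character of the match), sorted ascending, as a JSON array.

Construct AC machine:
Trie nodes:
  n0 'ε': a→1 b→10 c→4
  n1 'a': b→2
  n2 'ab': b→12 c→3
  n3 'abc': ·  [P0 ends]
  n4 'c': a→5
  n5 'ca': b→6
  n6 'cab': c→7
  n7 'cabc': b→8
  n8 'cabcb': b→9
  n9 'cabcbb': ·  [P1 ends]
  n10 'b': b→11
  n11 'bb': ·  [P2 ends]
  n12 'abb': ·  [P3 ends]

Failure links (BFS by depth):
  n1('a'): parent n0 fail=0; on 'a' 0 → fail=0;  out ∅∪∅=∅
  n4('c'): parent n0 fail=0; on 'c' 0 → fail=0;  out ∅∪∅=∅
  n10('b'): parent n0 fail=0; on 'b' 0 → fail=0;  out ∅∪∅=∅
  n2('ab'): parent n1 fail=0; on 'b' 0 → fail=10;  out ∅∪∅=∅
  n5('ca'): parent n4 fail=0; on 'a' 0 → fail=1;  out ∅∪∅=∅
  n11('bb'): parent n10 fail=0; on 'b' 0 → fail=10;  out {2}∪∅={2}
  n3('abc'): parent n2 fail=10; on 'c' 10→0 → fail=4;  out {0}∪∅={0}
  n6('cab'): parent n5 fail=1; on 'b' 1 → fail=2;  out ∅∪∅=∅
  n12('abb'): parent n2 fail=10; on 'b' 10 → fail=11;  out {3}∪{2}={2,3}
  n7('cabc'): parent n6 fail=2; on 'c' 2 → fail=3;  out ∅∪{0}={0}
  n8('cabcb'): parent n7 fail=3; on 'b' 3→4→0 → fail=10;  out ∅∪∅=∅
  n9('cabcbb'): parent n8 fail=10; on 'b' 10 → fail=11;  out {1}∪{2}={1,2}

Text stream:
[0] read 'b'  n0⇒n10
[1] read 'a'  n10⇒n1 ·f
[2] read 'b'  n1⇒n2
[3] read 'b'  n2⇒n12  emit P2@[2:3],P3@[1:3]
[4] read 'a'  n12⇒n1 ·f
[5] read 'a'  n1⇒n1 ·f
[6] read 'c'  n1⇒n4 ·f
[7] read 'a'  n4⇒n5
[8] read 'b'  n5⇒n6
[9] read 'c'  n6⇒n7  emit P0@[7:9]
[10] read 'a'  n7⇒n5 ·f
[11] read 'b'  n5⇒n6
[12] read 'c'  n6⇒n7  emit P0@[10:12]
[13] read 'b'  n7⇒n8
[14] read 'c'  n8⇒n4 ·f
[15] read 'c'  n4⇒n4 ·f
[16] read 'c'  n4⇒n4 ·f
[17] read 'a'  n4⇒n5
[18] read 'b'  n5⇒n6
[19] read 'c'  n6⇒n7  emit P0@[17:19]
[20] read 'b'  n7⇒n8
[21] read 'b'  n8⇒n9  emit P1@[16:21],P2@[20:21]
[22] read 'a'  n9⇒n1 ·f
[23] read 'a'  n1⇒n1 ·f
[24] read 'b'  n1⇒n2
[25] read 'a'  n2⇒n1 ·f
[26] read 'a'  n1⇒n1 ·f
[27] read 'b'  n1⇒n2
[28] read 'c'  n2⇒n3  emit P0@[26:28]
[29] read 'a'  n3⇒n5 ·f
[30] read 'b'  n5⇒n6
[31] read 'c'  n6⇒n7  emit P0@[29:31]
[32] read 'a'  n7⇒n5 ·f
[33] read 'b'  n5⇒n6
[34] read 'c'  n6⇒n7  emit P0@[32:34]
[35] read 'a'  n7⇒n5 ·f
[36] read 'c'  n5⇒n4 ·f
[37] read 'a'  n4⇒n5
[38] read 'c'  n5⇒n4 ·f
[39] read 'b'  n4⇒n10 ·f
[40] read 'c'  n10⇒n4 ·f
[41] read 'a'  n4⇒n5
[42] read 'b'  n5⇒n6
[43] read 'c'  n6⇒n7  emit P0@[41:43]
[44] read 'a'  n7⇒n5 ·f
[45] read 'b'  n5⇒n6
[46] read 'c'  n6⇒n7  emit P0@[44:46]
[47] read 'c'  n7⇒n4 ·f
[48] read 'b'  n4⇒n10 ·f
[49] read 'b'  n10⇒n11  emit P2@[48:49]
[50] read 'c'  n11⇒n4 ·f
[51] read 'b'  n4⇒n10 ·f
[52] read 'b'  n10⇒n11  emit P2@[51:52]
[53] read 'c'  n11⇒n4 ·f
[54] read 'a'  n4⇒n5
[55] read 'a'  n5⇒n1 ·f
[56] read 'a'  n1⇒n1 ·f
[57] read 'a'  n1⇒n1 ·f
[58] read 'a'  n1⇒n1 ·f
[59] read 'b'  n1⇒n2
[60] read 'b'  n2⇒n12  emit P2@[59:60],P3@[58:60]
[61] read 'a'  n12⇒n1 ·f
[62] read 'b'  n1⇒n2
[63] read 'b'  n2⇒n12  emit P2@[62:63],P3@[61:63]
[64] read 'b'  n12⇒n11 ·f  emit P2@[63:64]
[65] read 'a'  n11⇒n1 ·f
[66] read 'b'  n1⇒n2
[67] read 'b'  n2⇒n12  emit P2@[66:67],P3@[65:67]
[68] read 'c'  n12⇒n4 ·f
[69] read 'c'  n4⇒n4 ·f
[70] read 'a'  n4⇒n5

Result: [[3,2],[3,3],[9,0],[12,0],[19,0],[21,1],[21,2],[28,0],[31,0],[34,0],[43,0],[46,0],[49,2],[52,2],[60,2],[60,3],[63,2],[63,3],[64,2],[67,2],[67,3]]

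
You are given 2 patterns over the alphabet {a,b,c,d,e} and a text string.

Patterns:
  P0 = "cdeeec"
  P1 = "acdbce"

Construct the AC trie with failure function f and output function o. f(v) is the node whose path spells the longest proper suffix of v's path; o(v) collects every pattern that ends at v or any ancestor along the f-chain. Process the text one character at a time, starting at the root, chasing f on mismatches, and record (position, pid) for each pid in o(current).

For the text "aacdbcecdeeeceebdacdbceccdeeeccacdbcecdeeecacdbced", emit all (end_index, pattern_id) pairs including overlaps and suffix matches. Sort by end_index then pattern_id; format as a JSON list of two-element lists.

Build:
Trie (insert patterns):
  0='ε' goto a→7 c→1
  1='c' goto d→2
  2='cd' goto e→3
  3='cde' goto e→4
  4='cdee' goto e→5
  5='cdeee' goto c→6
  6='cdeeec' goto ·  [P0 ends]
  7='a' goto c→8
  8='ac' goto d→9
  9='acd' goto b→10
  10='acdb' goto c→11
  11='acdbc' goto e→12
  12='acdbce' goto ·  [P1 ends]

BFS fail/out derivation:
  n1('c'): parent n0 fail=0; on 'c' 0 → fail=0;  out ∅∪∅=∅
  n7('a'): parent n0 fail=0; on 'a' 0 → fail=0;  out ∅∪∅=∅
  n2('cd'): parent n1 fail=0; on 'd' 0 → fail=0;  out ∅∪∅=∅
  n8('ac'): parent n7 fail=0; on 'c' 0 → fail=1;  out ∅∪∅=∅
  n3('cde'): parent n2 fail=0; on 'e' 0 → fail=0;  out ∅∪∅=∅
  n9('acd'): parent n8 fail=1; on 'd' 1 → fail=2;  out ∅∪∅=∅
  n4('cdee'): parent n3 fail=0; on 'e' 0 → fail=0;  out ∅∪∅=∅
  n10('acdb'): parent n9 fail=2; on 'b' 2→0 → fail=0;  out ∅∪∅=∅
  n5('cdeee'): parent n4 fail=0; on 'e' 0 → fail=0;  out ∅∪∅=∅
  n11('acdbc'): parent n10 fail=0; on 'c' 0 → fail=1;  out ∅∪∅=∅
  n6('cdeeec'): parent n5 fail=0; on 'c' 0 → fail=1;  out {0}∪∅={0}
  n12('acdbce'): parent n11 fail=1; on 'e' 1→0 → fail=0;  out {1}∪∅={1}

Scan:
[0] read 'a'  n0⇒n7
[1] read 'a'  n7⇒n7 ·f
[2] read 'c'  n7⇒n8
[3] read 'd'  n8⇒n9
[4] read 'b'  n9⇒n10
[5] read 'c'  n10⇒n11
[6] read 'e'  n11⇒n12  emit P1@[1:6]
[7] read 'c'  n12⇒n1 ·f
[8] read 'd'  n1⇒n2
[9] read 'e'  n2⇒n3
[10] read 'e'  n3⇒n4
[11] read 'e'  n4⇒n5
[12] read 'c'  n5⇒n6  emit P0@[7:12]
[13] read 'e'  n6⇒n0 ·f
[14] read 'e'  n0⇒n0
[15] read 'b'  n0⇒n0
[16] read 'd'  n0⇒n0
[17] read 'a'  n0⇒n7
[18] read 'c'  n7⇒n8
[19] read 'd'  n8⇒n9
[20] read 'b'  n9⇒n10
[21] read 'c'  n10⇒n11
[22] read 'e'  n11⇒n12  emit P1@[17:22]
[23] read 'c'  n12⇒n1 ·f
[24] read 'c'  n1⇒n1 ·f
[25] read 'd'  n1⇒n2
[26] read 'e'  n2⇒n3
[27] read 'e'  n3⇒n4
[28] read 'e'  n4⇒n5
[29] read 'c'  n5⇒n6  emit P0@[24:29]
[30] read 'c'  n6⇒n1 ·f
[31] read 'a'  n1⇒n7 ·f
[32] read 'c'  n7⇒n8
[33] read 'd'  n8⇒n9
[34] read 'b'  n9⇒n10
[35] read 'c'  n10⇒n11
[36] read 'e'  n11⇒n12  emit P1@[31:36]
[37] read 'c'  n12⇒n1 ·f
[38] read 'd'  n1⇒n2
[39] read 'e'  n2⇒n3
[40] read 'e'  n3⇒n4
[41] read 'e'  n4⇒n5
[42] read 'c'  n5⇒n6  emit P0@[37:42]
[43] read 'a'  n6⇒n7 ·f
[44] read 'c'  n7⇒n8
[45] read 'd'  n8⇒n9
[46] read 'b'  n9⇒n10
[47] read 'c'  n10⇒n11
[48] read 'e'  n11⇒n12  emit P1@[43:48]
[49] read 'd'  n12⇒n0 ·f

All matches (sorted): [[6,1],[12,0],[22,1],[29,0],[36,1],[42,0],[48,1]]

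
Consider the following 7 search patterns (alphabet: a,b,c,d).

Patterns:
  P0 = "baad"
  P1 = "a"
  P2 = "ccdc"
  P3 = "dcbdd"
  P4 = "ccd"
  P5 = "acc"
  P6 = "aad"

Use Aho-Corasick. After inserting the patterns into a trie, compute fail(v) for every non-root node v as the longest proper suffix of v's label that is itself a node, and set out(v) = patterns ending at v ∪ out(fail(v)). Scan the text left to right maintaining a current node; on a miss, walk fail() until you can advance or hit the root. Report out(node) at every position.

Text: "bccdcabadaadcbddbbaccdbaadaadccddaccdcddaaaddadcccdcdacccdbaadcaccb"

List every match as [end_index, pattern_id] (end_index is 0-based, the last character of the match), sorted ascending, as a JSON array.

Construct AC machine:
Trie nodes:
  0='ε' goto a→5 b→1 c→6 d→10
  1='b' goto a→2
  2='ba' goto a→3
  3='baa' goto d→4
  4='baad' goto ·  ←P0
  5='a' goto a→17 c→15  ←P1
  6='c' goto c→7
  7='cc' goto d→8
  8='ccd' goto c→9  ←P4
  9='ccdc' goto ·  ←P2
  10='d' goto c→11
  11='dc' goto b→12
  12='dcb' goto d→13
  13='dcbd' goto d→14
  14='dcbdd' goto ·  ←P3
  15='ac' goto c→16
  16='acc' goto ·  ←P5
  17='aa' goto d→18
  18='aad' goto ·  ←P6

BFS fail/out derivation:
  n1('b'): parent n0 fail=0; on 'b' 0 → fail=0;  out ∅∪∅=∅
  n5('a'): parent n0 fail=0; on 'a' 0 → fail=0;  out {1}∪∅={1}
  n6('c'): parent n0 fail=0; on 'c' 0 → fail=0;  out ∅∪∅=∅
  n10('d'): parent n0 fail=0; on 'd' 0 → fail=0;  out ∅∪∅=∅
  n2('ba'): parent n1 fail=0; on 'a' 0 → fail=5;  out ∅∪{1}={1}
  n7('cc'): parent n6 fail=0; on 'c' 0 → fail=6;  out ∅∪∅=∅
  n11('dc'): parent n10 fail=0; on 'c' 0 → fail=6;  out ∅∪∅=∅
  n15('ac'): parent n5 fail=0; on 'c' 0 → fail=6;  out ∅∪∅=∅
  n17('aa'): parent n5 fail=0; on 'a' 0 → fail=5;  out ∅∪{1}={1}
  n3('baa'): parent n2 fail=5; on 'a' 5 → fail=17;  out ∅∪{1}={1}
  n8('ccd'): parent n7 fail=6; on 'd' 6→0 → fail=10;  out {4}∪∅={4}
  n12('dcb'): parent n11 fail=6; on 'b' 6→0 → fail=1;  out ∅∪∅=∅
  n16('acc'): parent n15 fail=6; on 'c' 6 → fail=7;  out {5}∪∅={5}
  n18('aad'): parent n17 fail=5; on 'd' 5→0 → fail=10;  out {6}∪∅={6}
  n4('baad'): parent n3 fail=17; on 'd' 17 → fail=18;  out {0}∪{6}={0,6}
  n9('ccdc'): parent n8 fail=10; on 'c' 10 → fail=11;  out {2}∪∅={2}
  n13('dcbd'): parent n12 fail=1; on 'd' 1→0 → fail=10;  out ∅∪∅=∅
  n14('dcbdd'): parent n13 fail=10; on 'd' 10→0 → fail=10;  out {3}∪∅={3}

Text stream:
pos 0 'b': at 1
pos 1 'c': at 6 ·f
pos 2 'c': at 7
pos 3 'd': at 8  emit P4@[1:3]
pos 4 'c': at 9  emit P2@[1:4]
pos 5 'a': at 5 ·f  emit P1@[5:5]
pos 6 'b': at 1 ·f
pos 7 'a': at 2  emit P1@[7:7]
pos 8 'd': at 10 ·f
pos 9 'a': at 5 ·f  emit P1@[9:9]
pos 10 'a': at 17  emit P1@[10:10]
pos 11 'd': at 18  emit P6@[9:11]
pos 12 'c': at 11 ·f
pos 13 'b': at 12
pos 14 'd': at 13
pos 15 'd': at 14  emit P3@[11:15]
pos 16 'b': at 1 ·f
pos 17 'b': at 1 ·f
pos 18 'a': at 2  emit P1@[18:18]
pos 19 'c': at 15 ·f
pos 20 'c': at 16  emit P5@[18:20]
pos 21 'd': at 8 ·f  emit P4@[19:21]
pos 22 'b': at 1 ·f
pos 23 'a': at 2  emit P1@[23:23]
pos 24 'a': at 3  emit P1@[24:24]
pos 25 'd': at 4  emit P0@[22:25],P6@[23:25]
pos 26 'a': at 5 ·f  emit P1@[26:26]
pos 27 'a': at 17  emit P1@[27:27]
pos 28 'd': at 18  emit P6@[26:28]
pos 29 'c': at 11 ·f
pos 30 'c': at 7 ·f
pos 31 'd': at 8  emit P4@[29:31]
pos 32 'd': at 10 ·f
pos 33 'a': at 5 ·f  emit P1@[33:33]
pos 34 'c': at 15
pos 35 'c': at 16  emit P5@[33:35]
pos 36 'd': at 8 ·f  emit P4@[34:36]
pos 37 'c': at 9  emit P2@[34:37]
pos 38 'd': at 10 ·f
pos 39 'd': at 10 ·f
pos 40 'a': at 5 ·f  emit P1@[40:40]
pos 41 'a': at 17  emit P1@[41:41]
pos 42 'a': at 17 ·f  emit P1@[42:42]
pos 43 'd': at 18  emit P6@[41:43]
pos 44 'd': at 10 ·f
pos 45 'a': at 5 ·f  emit P1@[45:45]
pos 46 'd': at 10 ·f
pos 47 'c': at 11
pos 48 'c': at 7 ·f
pos 49 'c': at 7 ·f
pos 50 'd': at 8  emit P4@[48:50]
pos 51 'c': at 9  emit P2@[48:51]
pos 52 'd': at 10 ·f
pos 53 'a': at 5 ·f  emit P1@[53:53]
pos 54 'c': at 15
pos 55 'c': at 16  emit P5@[53:55]
pos 56 'c': at 7 ·f
pos 57 'd': at 8  emit P4@[55:57]
pos 58 'b': at 1 ·f
pos 59 'a': at 2  emit P1@[59:59]
pos 60 'a': at 3  emit P1@[60:60]
pos 61 'd': at 4  emit P0@[58:61],P6@[59:61]
pos 62 'c': at 11 ·f
pos 63 'a': at 5 ·f  emit P1@[63:63]
pos 64 'c': at 15
pos 65 'c': at 16  emit P5@[63:65]
pos 66 'b': at 1 ·f

Matches: [[3,4],[4,2],[5,1],[7,1],[9,1],[10,1],[11,6],[15,3],[18,1],[20,5],[21,4],[23,1],[24,1],[25,0],[25,6],[26,1],[27,1],[28,6],[31,4],[33,1],[35,5],[36,4],[37,2],[40,1],[41,1],[42,1],[43,6],[45,1],[50,4],[51,2],[53,1],[55,5],[57,4],[59,1],[60,1],[61,0],[61,6],[63,1],[65,5]]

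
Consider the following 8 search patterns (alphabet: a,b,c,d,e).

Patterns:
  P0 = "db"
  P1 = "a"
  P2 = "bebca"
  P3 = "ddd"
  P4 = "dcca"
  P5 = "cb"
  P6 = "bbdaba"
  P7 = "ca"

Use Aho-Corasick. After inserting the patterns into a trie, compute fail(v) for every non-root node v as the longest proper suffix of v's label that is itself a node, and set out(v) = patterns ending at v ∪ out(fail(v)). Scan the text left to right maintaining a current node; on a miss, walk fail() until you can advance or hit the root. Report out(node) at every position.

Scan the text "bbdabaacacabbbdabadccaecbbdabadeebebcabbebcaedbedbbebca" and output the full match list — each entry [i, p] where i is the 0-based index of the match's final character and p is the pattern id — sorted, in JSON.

Build:
Trie (insert patterns):
  0='ε' goto a→3 b→4 c→14 d→1
  1='d' goto b→2 c→11 d→9
  2='db' goto ·  [P0 ends]
  3='a' goto ·  [P1 ends]
  4='b' goto b→16 e→5
  5='be' goto b→6
  6='beb' goto c→7
  7='bebc' goto a→8
  8='bebca' goto ·  [P2 ends]
  9='dd' goto d→10
  10='ddd' goto ·  [P3 ends]
  11='dc' goto c→12
  12='dcc' goto a→13
  13='dcca' goto ·  [P4 ends]
  14='c' goto a→21 b→15
  15='cb' goto ·  [P5 ends]
  16='bb' goto d→17
  17='bbd' goto a→18
  18='bbda' goto b→19
  19='bbdab' goto a→20
  20='bbdaba' goto ·  [P6 ends]
  21='ca' goto ·  [P7 ends]

BFS fail/out derivation:
  fail(1) 'd': from fail(0)=0 chase 'd': 0 ⇒ 0;  out=∅∪out(0)=∅
  fail(3) 'a': from fail(0)=0 chase 'a': 0 ⇒ 0;  out={1}∪out(0)={1}
  fail(4) 'b': from fail(0)=0 chase 'b': 0 ⇒ 0;  out=∅∪out(0)=∅
  fail(14) 'c': from fail(0)=0 chase 'c': 0 ⇒ 0;  out=∅∪out(0)=∅
  fail(2) 'db': from fail(1)=0 chase 'b': 0 ⇒ 4;  out={0}∪out(4)={0}
  fail(5) 'be': from fail(4)=0 chase 'e': 0 ⇒ 0;  out=∅∪out(0)=∅
  fail(9) 'dd': from fail(1)=0 chase 'd': 0 ⇒ 1;  out=∅∪out(1)=∅
  fail(11) 'dc': from fail(1)=0 chase 'c': 0 ⇒ 14;  out=∅∪out(14)=∅
  fail(15) 'cb': from fail(14)=0 chase 'b': 0 ⇒ 4;  out={5}∪out(4)={5}
  fail(16) 'bb': from fail(4)=0 chase 'b': 0 ⇒ 4;  out=∅∪out(4)=∅
  fail(21) 'ca': from fail(14)=0 chase 'a': 0 ⇒ 3;  out={7}∪out(3)={1,7}
  fail(6) 'beb': from fail(5)=0 chase 'b': 0 ⇒ 4;  out=∅∪out(4)=∅
  fail(10) 'ddd': from fail(9)=1 chase 'd': 1 ⇒ 9;  out={3}∪out(9)={3}
  fail(12) 'dcc': from fail(11)=14 chase 'c': 14→0 ⇒ 14;  out=∅∪out(14)=∅
  fail(17) 'bbd': from fail(16)=4 chase 'd': 4→0 ⇒ 1;  out=∅∪out(1)=∅
  fail(7) 'bebc': from fail(6)=4 chase 'c': 4→0 ⇒ 14;  out=∅∪out(14)=∅
  fail(13) 'dcca': from fail(12)=14 chase 'a': 14 ⇒ 21;  out={4}∪out(21)={1,4,7}
  fail(18) 'bbda': from fail(17)=1 chase 'a': 1→0 ⇒ 3;  out=∅∪out(3)={1}
  fail(8) 'bebca': from fail(7)=14 chase 'a': 14 ⇒ 21;  out={2}∪out(21)={1,2,7}
  fail(19) 'bbdab': from fail(18)=3 chase 'b': 3→0 ⇒ 4;  out=∅∪out(4)=∅
  fail(20) 'bbdaba': from fail(19)=4 chase 'a': 4→0 ⇒ 3;  out={6}∪out(3)={1,6}

Scan:
i=0 'b': node 0→4
i=1 'b': node 4→16
i=2 'd': node 16→17
i=3 'a': node 17→18  ** P1@[3:3]
i=4 'b': node 18→19
i=5 'a': node 19→20  ** P1@[5:5],P6@[0:5]
i=6 'a': node 20→3 ·f  ** P1@[6:6]
i=7 'c': node 3→14 ·f
i=8 'a': node 14→21  ** P1@[8:8],P7@[7:8]
i=9 'c': node 21→14 ·f
i=10 'a': node 14→21  ** P1@[10:10],P7@[9:10]
i=11 'b': node 21→4 ·f
i=12 'b': node 4→16
i=13 'b': node 16→16 ·f
i=14 'd': node 16→17
i=15 'a': node 17→18  ** P1@[15:15]
i=16 'b': node 18→19
i=17 'a': node 19→20  ** P1@[17:17],P6@[12:17]
i=18 'd': node 20→1 ·f
i=19 'c': node 1→11
i=20 'c': node 11→12
i=21 'a': node 12→13  ** P1@[21:21],P4@[18:21],P7@[20:21]
i=22 'e': node 13→0 ·f
i=23 'c': node 0→14
i=24 'b': node 14→15  ** P5@[23:24]
i=25 'b': node 15→16 ·f
i=26 'd': node 16→17
i=27 'a': node 17→18  ** P1@[27:27]
i=28 'b': node 18→19
i=29 'a': node 19→20  ** P1@[29:29],P6@[24:29]
i=30 'd': node 20→1 ·f
i=31 'e': node 1→0 ·f
i=32 'e': node 0→0
i=33 'b': node 0→4
i=34 'e': node 4→5
i=35 'b': node 5→6
i=36 'c': node 6→7
i=37 'a': node 7→8  ** P1@[37:37],P2@[33:37],P7@[36:37]
i=38 'b': node 8→4 ·f
i=39 'b': node 4→16
i=40 'e': node 16→5 ·f
i=41 'b': node 5→6
i=42 'c': node 6→7
i=43 'a': node 7→8  ** P1@[43:43],P2@[39:43],P7@[42:43]
i=44 'e': node 8→0 ·f
i=45 'd': node 0→1
i=46 'b': node 1→2  ** P0@[45:46]
i=47 'e': node 2→5 ·f
i=48 'd': node 5→1 ·f
i=49 'b': node 1→2  ** P0@[48:49]
i=50 'b': node 2→16 ·f
i=51 'e': node 16→5 ·f
i=52 'b': node 5→6
i=53 'c': node 6→7
i=54 'a': node 7→8  ** P1@[54:54],P2@[50:54],P7@[53:54]

Matches: [[3,1],[5,1],[5,6],[6,1],[8,1],[8,7],[10,1],[10,7],[15,1],[17,1],[17,6],[21,1],[21,4],[21,7],[24,5],[27,1],[29,1],[29,6],[37,1],[37,2],[37,7],[43,1],[43,2],[43,7],[46,0],[49,0],[54,1],[54,2],[54,7]]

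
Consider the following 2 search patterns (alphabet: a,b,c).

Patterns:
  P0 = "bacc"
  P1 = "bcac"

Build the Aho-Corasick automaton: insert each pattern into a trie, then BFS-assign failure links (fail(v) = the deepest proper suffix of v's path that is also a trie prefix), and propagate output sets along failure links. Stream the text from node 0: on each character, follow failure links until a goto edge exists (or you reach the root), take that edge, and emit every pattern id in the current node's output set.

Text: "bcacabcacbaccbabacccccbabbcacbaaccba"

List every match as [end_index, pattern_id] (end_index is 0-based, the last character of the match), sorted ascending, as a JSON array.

Build:
Trie nodes:
  0='ε' goto b→1
  1='b' goto a→2 c→5
  2='ba' goto c→3
  3='bac' goto c→4
  4='bacc' goto ·  [P0 ends]
  5='bc' goto a→6
  6='bca' goto c→7
  7='bcac' goto ·  [P1 ends]

BFS fail/out derivation:
  n1('b'): parent n0 fail=0; on 'b' 0 → fail=0;  out ∅∪∅=∅
  n2('ba'): parent n1 fail=0; on 'a' 0 → fail=0;  out ∅∪∅=∅
  n5('bc'): parent n1 fail=0; on 'c' 0 → fail=0;  out ∅∪∅=∅
  n3('bac'): parent n2 fail=0; on 'c' 0 → fail=0;  out ∅∪∅=∅
  n6('bca'): parent n5 fail=0; on 'a' 0 → fail=0;  out ∅∪∅=∅
  n4('bacc'): parent n3 fail=0; on 'c' 0 → fail=0;  out {0}∪∅={0}
  n7('bcac'): parent n6 fail=0; on 'c' 0 → fail=0;  out {1}∪∅={1}

Text stream:
pos 0 'b': at 1
pos 1 'c': at 5
pos 2 'a': at 6
pos 3 'c': at 7  emit P1@[0:3]
pos 4 'a': at 0 ·f
pos 5 'b': at 1
pos 6 'c': at 5
pos 7 'a': at 6
pos 8 'c': at 7  emit P1@[5:8]
pos 9 'b': at 1 ·f
pos 10 'a': at 2
pos 11 'c': at 3
pos 12 'c': at 4  emit P0@[9:12]
pos 13 'b': at 1 ·f
pos 14 'a': at 2
pos 15 'b': at 1 ·f
pos 16 'a': at 2
pos 17 'c': at 3
pos 18 'c': at 4  emit P0@[15:18]
pos 19 'c': at 0 ·f
pos 20 'c': at 0
pos 21 'c': at 0
pos 22 'b': at 1
pos 23 'a': at 2
pos 24 'b': at 1 ·f
pos 25 'b': at 1 ·f
pos 26 'c': at 5
pos 27 'a': at 6
pos 28 'c': at 7  emit P1@[25:28]
pos 29 'b': at 1 ·f
pos 30 'a': at 2
pos 31 'a': at 0 ·f
pos 32 'c': at 0
pos 33 'c': at 0
pos 34 'b': at 1
pos 35 'a': at 2

All matches (sorted): [[3,1],[8,1],[12,0],[18,0],[28,1]]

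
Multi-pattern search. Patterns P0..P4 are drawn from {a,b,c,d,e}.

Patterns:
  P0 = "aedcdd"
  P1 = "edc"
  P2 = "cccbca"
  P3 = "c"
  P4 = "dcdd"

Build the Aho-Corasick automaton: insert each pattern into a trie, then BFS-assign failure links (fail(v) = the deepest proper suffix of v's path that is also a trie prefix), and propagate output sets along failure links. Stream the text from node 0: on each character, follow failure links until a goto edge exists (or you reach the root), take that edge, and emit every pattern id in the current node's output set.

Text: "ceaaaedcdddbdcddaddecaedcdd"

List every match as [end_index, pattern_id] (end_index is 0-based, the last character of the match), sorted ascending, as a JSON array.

Build:
Trie (insert patterns):
  0='ε' goto a→1 c→10 d→16 e→7
  1='a' goto e→2
  2='ae' goto d→3
  3='aed' goto c→4
  4='aedc' goto d→5
  5='aedcd' goto d→6
  6='aedcdd' goto ·  ←P0
  7='e' goto d→8
  8='ed' goto c→9
  9='edc' goto ·  ←P1
  10='c' goto c→11  ←P3
  11='cc' goto c→12
  12='ccc' goto b→13
  13='cccb' goto c→14
  14='cccbc' goto a→15
  15='cccbca' goto ·  ←P2
  16='d' goto c→17
  17='dc' goto d→18
  18='dcd' goto d→19
  19='dcdd' goto ·  ←P4

BFS fail/out derivation:
  n1('a'): parent n0 fail=0; on 'a' 0 → fail=0;  out ∅∪∅=∅
  n7('e'): parent n0 fail=0; on 'e' 0 → fail=0;  out ∅∪∅=∅
  n10('c'): parent n0 fail=0; on 'c' 0 → fail=0;  out {3}∪∅={3}
  n16('d'): parent n0 fail=0; on 'd' 0 → fail=0;  out ∅∪∅=∅
  n2('ae'): parent n1 fail=0; on 'e' 0 → fail=7;  out ∅∪∅=∅
  n8('ed'): parent n7 fail=0; on 'd' 0 → fail=16;  out ∅∪∅=∅
  n11('cc'): parent n10 fail=0; on 'c' 0 → fail=10;  out ∅∪{3}={3}
  n17('dc'): parent n16 fail=0; on 'c' 0 → fail=10;  out ∅∪{3}={3}
  n3('aed'): parent n2 fail=7; on 'd' 7 → fail=8;  out ∅∪∅=∅
  n9('edc'): parent n8 fail=16; on 'c' 16 → fail=17;  out {1}∪{3}={1,3}
  n12('ccc'): parent n11 fail=10; on 'c' 10 → fail=11;  out ∅∪{3}={3}
  n18('dcd'): parent n17 fail=10; on 'd' 10→0 → fail=16;  out ∅∪∅=∅
  n4('aedc'): parent n3 fail=8; on 'c' 8 → fail=9;  out ∅∪{1,3}={1,3}
  n13('cccb'): parent n12 fail=11; on 'b' 11→10→0 → fail=0;  out ∅∪∅=∅
  n19('dcdd'): parent n18 fail=16; on 'd' 16→0 → fail=16;  out {4}∪∅={4}
  n5('aedcd'): parent n4 fail=9; on 'd' 9→17 → fail=18;  out ∅∪∅=∅
  n14('cccbc'): parent n13 fail=0; on 'c' 0 → fail=10;  out ∅∪{3}={3}
  n6('aedcdd'): parent n5 fail=18; on 'd' 18 → fail=19;  out {0}∪{4}={0,4}
  n15('cccbca'): parent n14 fail=10; on 'a' 10→0 → fail=1;  out {2}∪∅={2}

Scan:
pos 0 'c': at 10  → match P3@[0:0]
pos 1 'e': at 7 (via fail)
pos 2 'a': at 1 (via fail)
pos 3 'a': at 1 (via fail)
pos 4 'a': at 1 (via fail)
pos 5 'e': at 2
pos 6 'd': at 3
pos 7 'c': at 4  → match P1@[5:7],P3@[7:7]
pos 8 'd': at 5
pos 9 'd': at 6  → match P0@[4:9],P4@[6:9]
pos 10 'd': at 16 (via fail)
pos 11 'b': at 0 (via fail)
pos 12 'd': at 16
pos 13 'c': at 17  → match P3@[13:13]
pos 14 'd': at 18
pos 15 'd': at 19  → match P4@[12:15]
pos 16 'a': at 1 (via fail)
pos 17 'd': at 16 (via fail)
pos 18 'd': at 16 (via fail)
pos 19 'e': at 7 (via fail)
pos 20 'c': at 10 (via fail)  → match P3@[20:20]
pos 21 'a': at 1 (via fail)
pos 22 'e': at 2
pos 23 'd': at 3
pos 24 'c': at 4  → match P1@[22:24],P3@[24:24]
pos 25 'd': at 5
pos 26 'd': at 6  → match P0@[21:26],P4@[23:26]

Matches: [[0,3],[7,1],[7,3],[9,0],[9,4],[13,3],[15,4],[20,3],[24,1],[24,3],[26,0],[26,4]]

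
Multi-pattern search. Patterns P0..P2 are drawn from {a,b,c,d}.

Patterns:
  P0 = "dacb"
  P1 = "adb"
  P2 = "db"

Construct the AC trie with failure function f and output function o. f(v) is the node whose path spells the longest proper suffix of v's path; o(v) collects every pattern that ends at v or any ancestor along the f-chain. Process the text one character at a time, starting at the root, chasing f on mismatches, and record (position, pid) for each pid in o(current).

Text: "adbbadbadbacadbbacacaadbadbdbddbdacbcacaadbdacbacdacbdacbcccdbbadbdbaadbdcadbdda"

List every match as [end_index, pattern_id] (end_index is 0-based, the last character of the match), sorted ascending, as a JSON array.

Construct AC machine:
Trie (insert patterns):
  0='ε' goto a→5 d→1
  1='d' goto a→2 b→8
  2='da' goto c→3
  3='dac' goto b→4
  4='dacb' goto ·  [P0 ends]
  5='a' goto d→6
  6='ad' goto b→7
  7='adb' goto ·  [P1 ends]
  8='db' goto ·  [P2 ends]

Failure links (BFS by depth):
  n1('d'): parent n0 fail=0; on 'd' 0 → fail=0;  out ∅∪∅=∅
  n5('a'): parent n0 fail=0; on 'a' 0 → fail=0;  out ∅∪∅=∅
  n2('da'): parent n1 fail=0; on 'a' 0 → fail=5;  out ∅∪∅=∅
  n6('ad'): parent n5 fail=0; on 'd' 0 → fail=1;  out ∅∪∅=∅
  n8('db'): parent n1 fail=0; on 'b' 0 → fail=0;  out {2}∪∅={2}
  n3('dac'): parent n2 fail=5; on 'c' 5→0 → fail=0;  out ∅∪∅=∅
  n7('adb'): parent n6 fail=1; on 'b' 1 → fail=8;  out {1}∪{2}={1,2}
  n4('dacb'): parent n3 fail=0; on 'b' 0 → fail=0;  out {0}∪∅={0}

Text stream:
[0] read 'a'  n0⇒n5
[1] read 'd'  n5⇒n6
[2] read 'b'  n6⇒n7  emit P1@[0:2],P2@[1:2]
[3] read 'b'  n7⇒n0 (fail-walked)
[4] read 'a'  n0⇒n5
[5] read 'd'  n5⇒n6
[6] read 'b'  n6⇒n7  emit P1@[4:6],P2@[5:6]
[7] read 'a'  n7⇒n5 (fail-walked)
[8] read 'd'  n5⇒n6
[9] read 'b'  n6⇒n7  emit P1@[7:9],P2@[8:9]
[10] read 'a'  n7⇒n5 (fail-walked)
[11] read 'c'  n5⇒n0 (fail-walked)
[12] read 'a'  n0⇒n5
[13] read 'd'  n5⇒n6
[14] read 'b'  n6⇒n7  emit P1@[12:14],P2@[13:14]
[15] read 'b'  n7⇒n0 (fail-walked)
[16] read 'a'  n0⇒n5
[17] read 'c'  n5⇒n0 (fail-walked)
[18] read 'a'  n0⇒n5
[19] read 'c'  n5⇒n0 (fail-walked)
[20] read 'a'  n0⇒n5
[21] read 'a'  n5⇒n5 (fail-walked)
[22] read 'd'  n5⇒n6
[23] read 'b'  n6⇒n7  emit P1@[21:23],P2@[22:23]
[24] read 'a'  n7⇒n5 (fail-walked)
[25] read 'd'  n5⇒n6
[26] read 'b'  n6⇒n7  emit P1@[24:26],P2@[25:26]
[27] read 'd'  n7⇒n1 (fail-walked)
[28] read 'b'  n1⇒n8  emit P2@[27:28]
[29] read 'd'  n8⇒n1 (fail-walked)
[30] read 'd'  n1⇒n1 (fail-walked)
[31] read 'b'  n1⇒n8  emit P2@[30:31]
[32] read 'd'  n8⇒n1 (fail-walked)
[33] read 'a'  n1⇒n2
[34] read 'c'  n2⇒n3
[35] read 'b'  n3⇒n4  emit P0@[32:35]
[36] read 'c'  n4⇒n0 (fail-walked)
[37] read 'a'  n0⇒n5
[38] read 'c'  n5⇒n0 (fail-walked)
[39] read 'a'  n0⇒n5
[40] read 'a'  n5⇒n5 (fail-walked)
[41] read 'd'  n5⇒n6
[42] read 'b'  n6⇒n7  emit P1@[40:42],P2@[41:42]
[43] read 'd'  n7⇒n1 (fail-walked)
[44] read 'a'  n1⇒n2
[45] read 'c'  n2⇒n3
[46] read 'b'  n3⇒n4  emit P0@[43:46]
[47] read 'a'  n4⇒n5 (fail-walked)
[48] read 'c'  n5⇒n0 (fail-walked)
[49] read 'd'  n0⇒n1
[50] read 'a'  n1⇒n2
[51] read 'c'  n2⇒n3
[52] read 'b'  n3⇒n4  emit P0@[49:52]
[53] read 'd'  n4⇒n1 (fail-walked)
[54] read 'a'  n1⇒n2
[55] read 'c'  n2⇒n3
[56] read 'b'  n3⇒n4  emit P0@[53:56]
[57] read 'c'  n4⇒n0 (fail-walked)
[58] read 'c'  n0⇒n0
[59] read 'c'  n0⇒n0
[60] read 'd'  n0⇒n1
[61] read 'b'  n1⇒n8  emit P2@[60:61]
[62] read 'b'  n8⇒n0 (fail-walked)
[63] read 'a'  n0⇒n5
[64] read 'd'  n5⇒n6
[65] read 'b'  n6⇒n7  emit P1@[63:65],P2@[64:65]
[66] read 'd'  n7⇒n1 (fail-walked)
[67] read 'b'  n1⇒n8  emit P2@[66:67]
[68] read 'a'  n8⇒n5 (fail-walked)
[69] read 'a'  n5⇒n5 (fail-walked)
[70] read 'd'  n5⇒n6
[71] read 'b'  n6⇒n7  emit P1@[69:71],P2@[70:71]
[72] read 'd'  n7⇒n1 (fail-walked)
[73] read 'c'  n1⇒n0 (fail-walked)
[74] read 'a'  n0⇒n5
[75] read 'd'  n5⇒n6
[76] read 'b'  n6⇒n7  emit P1@[74:76],P2@[75:76]
[77] read 'd'  n7⇒n1 (fail-walked)
[78] read 'd'  n1⇒n1 (fail-walked)
[79] read 'a'  n1⇒n2

All matches (sorted): [[2,1],[2,2],[6,1],[6,2],[9,1],[9,2],[14,1],[14,2],[23,1],[23,2],[26,1],[26,2],[28,2],[31,2],[35,0],[42,1],[42,2],[46,0],[52,0],[56,0],[61,2],[65,1],[65,2],[67,2],[71,1],[71,2],[76,1],[76,2]]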